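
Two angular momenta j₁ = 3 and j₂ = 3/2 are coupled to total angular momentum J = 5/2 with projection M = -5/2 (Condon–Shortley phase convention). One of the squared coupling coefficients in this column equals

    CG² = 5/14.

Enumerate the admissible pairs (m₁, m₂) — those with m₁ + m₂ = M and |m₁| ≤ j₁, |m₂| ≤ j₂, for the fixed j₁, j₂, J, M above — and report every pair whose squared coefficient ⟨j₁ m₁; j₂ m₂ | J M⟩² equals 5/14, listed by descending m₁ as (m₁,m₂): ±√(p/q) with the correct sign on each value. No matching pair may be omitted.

(-2,-1/2): −√(5/14)

Admissible pairs with m₁+m₂ = M = -5/2: (-3,1/2), (-2,-1/2), (-1,-3/2)
  (m₁,m₂)=(-1,-3/2): CG² = 3/28, CG = +√(3/28)
  (m₁,m₂)=(-2,-1/2): CG² = 5/14, CG = −√(5/14)   ← matches the target
  (m₁,m₂)=(-3,1/2): CG² = 15/28, CG = +√(15/28)
Pairs with CG² = 5/14: (-2,-1/2): −√(5/14)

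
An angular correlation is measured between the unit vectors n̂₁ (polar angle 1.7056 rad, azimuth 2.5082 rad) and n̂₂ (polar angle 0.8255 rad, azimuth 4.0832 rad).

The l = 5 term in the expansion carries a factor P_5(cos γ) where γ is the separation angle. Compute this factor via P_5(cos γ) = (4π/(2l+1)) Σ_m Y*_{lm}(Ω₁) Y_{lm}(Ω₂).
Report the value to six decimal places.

-0.169381

Expand P_5 via completeness: Σ_{m} conj(Y_{5,m}) at Ω₁ times Y_{5,m} at Ω₂ —
  m=-5: Y*=0.44331 - 0.01125j  Y=0.00043 - 0.09948j  product -0.00093 - 0.04411j
  m=-4: Y*=0.15611 + 0.10865j  Y=-0.23547 + 0.16983j  product -0.05521 + 0.00093j
  m=-3: Y*=-0.09118 - 0.26674j  Y=0.40960 + 0.13427j  product -0.00153 - 0.12150j
  m=-2: Y*=0.06332 - 0.20184j  Y=-0.07247 - 0.22436j  product -0.04987 + 0.00042j
  m=-1: Y*=-0.19288 + 0.14163j  Y=0.13806 - 0.18967j  product 0.00024 + 0.05614j
  m=+0: Y*=-0.21621 + 0.00000j  Y=-0.30683 + 0.00000j  product 0.06634 + 0.00000j
  m=+1: Y*=0.19288 + 0.14163j  Y=-0.13806 - 0.18967j  product 0.00024 - 0.05614j
  m=+2: Y*=0.06332 + 0.20184j  Y=-0.07247 + 0.22436j  product -0.04987 - 0.00042j
  m=+3: Y*=0.09118 - 0.26674j  Y=-0.40960 + 0.13427j  product -0.00153 + 0.12150j
  m=+4: Y*=0.15611 - 0.10865j  Y=-0.23547 - 0.16983j  product -0.05521 - 0.00093j
  m=+5: Y*=-0.44331 - 0.01125j  Y=-0.00043 - 0.09948j  product -0.00093 + 0.04411j
Accumulated sum -0.14827 - 0.00000j; after 4π/(2l+1) scaling, -0.16938 - 0.00000j ⇒ P_5 = -0.169381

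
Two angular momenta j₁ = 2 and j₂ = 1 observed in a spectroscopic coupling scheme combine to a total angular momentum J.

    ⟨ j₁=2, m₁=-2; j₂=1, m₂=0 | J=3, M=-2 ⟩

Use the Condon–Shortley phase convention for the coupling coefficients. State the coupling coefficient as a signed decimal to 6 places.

triangle: 0!*4!*2!/7! = 48/5040
(j±m)!: 0!*4!*1!*1!*1!*5! = 2880
prefactor² = (2J+1)*Δ*N² = 192
  k=0: +1/(0!*0!*4!*1!*0!*1!) = 1/24
Σ = 1/24  ⇒  CG² = 192*(1/24)² = 1/3
CG = +√(1/3) = +0.577350

+√(1/3) ≈ +0.577350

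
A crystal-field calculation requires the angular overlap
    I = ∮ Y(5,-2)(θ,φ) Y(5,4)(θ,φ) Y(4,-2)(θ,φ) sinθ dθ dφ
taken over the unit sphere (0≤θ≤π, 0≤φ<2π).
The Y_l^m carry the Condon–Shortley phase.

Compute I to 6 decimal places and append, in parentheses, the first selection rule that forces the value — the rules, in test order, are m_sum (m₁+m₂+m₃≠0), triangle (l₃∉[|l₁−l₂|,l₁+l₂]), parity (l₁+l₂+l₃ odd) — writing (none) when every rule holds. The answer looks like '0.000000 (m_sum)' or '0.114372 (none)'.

Rules hold: Σm=0, L=14 even, 0≤4≤10.
N = 11·11·9 = 1089
Δ = 6!·4!·4!/15! = 1/3153150
Racah Σ t=1..5: t=1:−1/69120 t=2:+1/1728 t=3:−1/576 t=4:+1/1728 t=5:−1/69120 = -7/11520
⇒ 3j(5 5 4; 0 0 0)² = 2/143, sgn -1
Racah Σ t=5..6: t=5:−1/11520 t=6:+1/25920 = -1/20736
⇒ 3j(5 5 4; -2 4 -2)² = 5/429, sgn -1
4πI² = N·(3j₀)²·(3jₘ)² = 30/169
I = +1·√(0.177515/4π) = 0.11885360
No selection rule forces the value: the integral is nonzero (none).

0.118854 (none)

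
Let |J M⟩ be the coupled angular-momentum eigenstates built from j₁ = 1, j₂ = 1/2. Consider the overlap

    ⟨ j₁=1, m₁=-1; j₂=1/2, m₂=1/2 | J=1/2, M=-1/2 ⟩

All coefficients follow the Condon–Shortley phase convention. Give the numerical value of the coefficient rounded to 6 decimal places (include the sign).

−√(2/3) ≈ -0.816497

√[2·1!1!0!/3! · 0!2!1!0!0!1!] = √(2/3)
  +(−1)^1/∏(1,0,1,0,0,0)! = -1  (running -1)
⟨..|..⟩ = √(2/3)·(-1) = -0.816497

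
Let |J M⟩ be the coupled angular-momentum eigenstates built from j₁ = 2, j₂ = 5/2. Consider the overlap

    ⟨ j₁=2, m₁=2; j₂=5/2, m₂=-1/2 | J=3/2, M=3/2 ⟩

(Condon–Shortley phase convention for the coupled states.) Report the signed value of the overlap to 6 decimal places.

+√(4/35) = +0.338062

j₁+j₂−J=3  J+j₁−j₂=1  J−j₁+j₂=2  j₁+j₂+J+1=7
(j₁±m₁, j₂±m₂, J±M) = (4,0,2,3,3,0)
P² = 576/35
sum k=0..0:
  [0] +1/12 = 1/12
S = 1/12
C² = P²·S² = 4/35 ; C = +0.338062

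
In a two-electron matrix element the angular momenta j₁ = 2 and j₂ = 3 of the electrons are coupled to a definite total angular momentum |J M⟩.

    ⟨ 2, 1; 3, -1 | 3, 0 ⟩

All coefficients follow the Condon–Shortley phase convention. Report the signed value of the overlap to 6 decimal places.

j₁+j₂−J=2  J+j₁−j₂=2  J−j₁+j₂=4  j₁+j₂+J+1=9
(j₁±m₁, j₂±m₂, J±M) = (3,1,2,4,3,3)
P² = 96/5
sum k=0..1:
  [0] +1/8 = 1/8
  [1] −1/12 = -1/12
S = 1/24
C² = P²·S² = 1/30 ; C = +0.182574

+√(1/30) = +0.182574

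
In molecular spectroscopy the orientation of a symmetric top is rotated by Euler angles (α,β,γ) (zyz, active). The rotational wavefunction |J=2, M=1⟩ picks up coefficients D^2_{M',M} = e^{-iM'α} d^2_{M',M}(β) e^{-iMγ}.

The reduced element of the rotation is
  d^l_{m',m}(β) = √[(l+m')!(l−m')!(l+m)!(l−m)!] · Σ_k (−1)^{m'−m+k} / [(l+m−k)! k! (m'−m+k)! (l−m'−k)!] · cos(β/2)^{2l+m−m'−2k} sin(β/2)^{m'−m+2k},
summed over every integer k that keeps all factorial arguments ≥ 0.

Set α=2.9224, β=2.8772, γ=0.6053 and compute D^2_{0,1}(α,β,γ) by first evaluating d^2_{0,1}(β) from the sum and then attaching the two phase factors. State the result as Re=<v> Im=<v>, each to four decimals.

Re=-0.2540 Im=0.1758

Split into d^2_{0,1}(β=2.8772) × two z-phases.
With c≡cos(β/2)=0.131812 and s≡sin(β/2)=0.991275, N=[2·2·6·1]^{1/2}=4.898979
The bounds max(0,m−m')=1 and min(l+m,l−m')=2 give 2 terms
  k=1: (−1)^0·4.8990/(2)·0.1318^3·0.9913^1 = +0.005561
  k=2: (−1)^1·4.8990/(2)·0.1318^1·0.9913^3 = -0.314493
d^2_{0,1}(2.8772) = +0.005561 -0.314493 = -0.308933
Attach z-rotation phases: D = e^{-i(0)(2.9224)}·(-0.308933)·e^{-i(1)(0.6053)} = -0.254045+0.175785i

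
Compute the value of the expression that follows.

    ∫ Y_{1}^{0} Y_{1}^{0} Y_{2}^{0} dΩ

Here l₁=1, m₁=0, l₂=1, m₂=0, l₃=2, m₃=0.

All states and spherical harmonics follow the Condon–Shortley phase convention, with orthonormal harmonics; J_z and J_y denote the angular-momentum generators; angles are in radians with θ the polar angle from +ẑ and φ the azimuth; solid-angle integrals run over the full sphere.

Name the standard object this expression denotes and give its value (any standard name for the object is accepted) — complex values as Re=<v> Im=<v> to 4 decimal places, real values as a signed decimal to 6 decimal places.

Gaunt coefficient, +0.252313

This is a Gaunt coefficient — the integral of a triple product of spherical harmonics over the sphere.
m-sum 0 ✓  L=4 even ✓  0≤2≤2 ✓
Π(2lᵢ+1) = 3×3×5 = 45
triangle coeff Δ(1,1,2) = 1/30
Σ_t [0,0]: t=0:+1/1 = 1/1
(3j)²=2/15 [(1 1 2; 0 0 0)], sign=+1
(m-triple is (0,0,0) — same symbol as above.)
⇒ 4πI² = 4/5
I = (+1)√(4/5/(4π)) = 0.25231325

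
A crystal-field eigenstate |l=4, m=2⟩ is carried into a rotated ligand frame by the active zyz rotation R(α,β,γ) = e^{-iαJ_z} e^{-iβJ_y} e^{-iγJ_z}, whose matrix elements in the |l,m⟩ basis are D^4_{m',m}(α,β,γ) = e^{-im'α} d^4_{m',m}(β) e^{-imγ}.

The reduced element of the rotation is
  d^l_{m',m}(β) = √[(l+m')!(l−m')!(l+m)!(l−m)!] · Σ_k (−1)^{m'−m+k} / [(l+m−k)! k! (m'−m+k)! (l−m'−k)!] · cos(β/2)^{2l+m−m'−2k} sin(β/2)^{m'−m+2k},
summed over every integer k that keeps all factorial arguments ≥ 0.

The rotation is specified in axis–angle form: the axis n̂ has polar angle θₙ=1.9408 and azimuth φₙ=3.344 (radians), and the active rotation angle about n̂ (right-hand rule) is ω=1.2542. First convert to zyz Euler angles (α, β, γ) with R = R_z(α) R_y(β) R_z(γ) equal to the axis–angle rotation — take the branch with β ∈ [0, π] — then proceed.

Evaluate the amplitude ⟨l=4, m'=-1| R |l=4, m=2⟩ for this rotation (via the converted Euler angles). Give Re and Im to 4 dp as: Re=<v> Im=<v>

Axis–angle → zyz. n̂ = (sinθₙcosφₙ, sinθₙsinφₙ, cosθₙ) = (-0.913293, -0.187424, -0.361619), ω = 1.2542.
R = I cosω + sinω [n̂]ₓ + (1−cosω) n̂n̂ᵀ gives
  R = [+0.885753, +0.461528, +0.049333; -0.225766, +0.335525, +0.914578; +0.405551, -0.821228, +0.401389]
β = atan2(√(R₁₃²+R₂₃²), R₃₃) = 1.157763; α = atan2(R₂₃, R₁₃) mod 2π = 1.516908; γ = atan2(R₃₂, −R₃₁) mod 2π = 4.253686
D^4_{-1,2}(1.5169,1.1578,4.2537) = e^{-i·-1·1.5169}·d^4_{-1,2}(1.1578)·e^{-i·2·4.2537}. Compute d first:
Half-angle: c=0.837075, s=0.547088. N=√(6·120·720·2)=1018.233765
Admissible k: 3..5 (factorial args all ≥0)
  k=3: (−1)^0·1018.2338/(72)·0.8371^5·0.5471^3 = +0.951719
  k=4: (−1)^1·1018.2338/(48)·0.8371^3·0.5471^5 = -0.609797
  k=5: (−1)^2·1018.2338/(240)·0.8371^1·0.5471^7 = +0.052096
d^4_{-1,2}(1.1578) = +0.951719 -0.609797 +0.052096 = +0.394017
D = (+0.053862+0.998548i)·(+0.394017)·(-0.607882-0.794027i) = +0.299505-0.256020i

Re=0.2995 Im=-0.2560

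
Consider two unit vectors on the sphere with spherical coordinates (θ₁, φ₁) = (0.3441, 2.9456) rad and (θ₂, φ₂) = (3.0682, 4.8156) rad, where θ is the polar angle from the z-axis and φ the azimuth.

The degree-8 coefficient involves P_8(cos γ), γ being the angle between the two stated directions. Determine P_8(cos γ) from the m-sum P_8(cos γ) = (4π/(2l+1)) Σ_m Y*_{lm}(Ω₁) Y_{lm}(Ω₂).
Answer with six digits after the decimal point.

Addition theorem: P_8(cos γ) = (4π/17) Σ_m Y*_{lm}(Ω₁) Y_{lm}(Ω₂), m = −8…8:
  m=-8: (0.000000, -0.000086) × (0.000000, -0.000000) = (-0.000000, -0.000000)  (running Σ = (-0.000000, -0.000000))
  m=-7: (-0.000191, 0.000946) × (0.000000, 0.000000) = (-0.000000, 0.000000)  (running Σ = (-0.000000, 0.000000))
  m=-6: (0.002624, -0.006296) × (-0.000001, 0.000000) = (0.000000, 0.000000)  (running Σ = (0.000000, 0.000000))
  m=-5: (-0.019177, 0.028589) × (-0.000010, -0.000018) = (0.000001, 0.000000)  (running Σ = (0.000001, 0.000000))
  m=-4: (0.089992, -0.089736) × (0.000353, -0.000155) = (0.000018, -0.000046)  (running Σ = (0.000019, -0.000046))
  m=-3: (-0.278094, 0.185386) × (0.001645, 0.005143) = (-0.001411, -0.001125)  (running Σ = (-0.001392, -0.001171))
  m=-2: (0.524581, -0.216850) × (-0.052727, 0.011041) = (-0.025265, 0.017226)  (running Σ = (-0.026657, 0.016055))
  m=-1: (-0.424477, 0.084276) × (-0.035549, -0.343210) = (0.044014, 0.142689)  (running Σ = (0.017357, 0.158744))
  m=0: (-0.275054, -0.000000) × (1.053015, 0.000000) = (-0.289637, -0.000000)  (running Σ = (-0.272280, 0.158744))
  m=1: (0.424477, 0.084276) × (0.035549, -0.343210) = (0.044014, -0.142689)  (running Σ = (-0.228265, 0.016055))
  m=2: (0.524581, 0.216850) × (-0.052727, -0.011041) = (-0.025265, -0.017226)  (running Σ = (-0.253530, -0.001171))
  m=3: (0.278094, 0.185386) × (-0.001645, 0.005143) = (-0.001411, 0.001125)  (running Σ = (-0.254941, -0.000046))
  m=4: (0.089992, 0.089736) × (0.000353, 0.000155) = (0.000018, 0.000046)  (running Σ = (-0.254923, 0.000000))
  m=5: (0.019177, 0.028589) × (0.000010, -0.000018) = (0.000001, -0.000000)  (running Σ = (-0.254923, 0.000000))
  m=6: (0.002624, 0.006296) × (-0.000001, -0.000000) = (0.000000, -0.000000)  (running Σ = (-0.254923, 0.000000))
  m=7: (0.000191, 0.000946) × (-0.000000, 0.000000) = (-0.000000, -0.000000)  (running Σ = (-0.254923, -0.000000))
  m=8: (0.000000, 0.000086) × (0.000000, 0.000000) = (-0.000000, 0.000000)  (running Σ = (-0.254923, -0.000000))
Σ over m = (-0.254923, -0.000000); ×(4π/17) → (-0.188438, -0.000000). Real part: -0.188438

-0.188438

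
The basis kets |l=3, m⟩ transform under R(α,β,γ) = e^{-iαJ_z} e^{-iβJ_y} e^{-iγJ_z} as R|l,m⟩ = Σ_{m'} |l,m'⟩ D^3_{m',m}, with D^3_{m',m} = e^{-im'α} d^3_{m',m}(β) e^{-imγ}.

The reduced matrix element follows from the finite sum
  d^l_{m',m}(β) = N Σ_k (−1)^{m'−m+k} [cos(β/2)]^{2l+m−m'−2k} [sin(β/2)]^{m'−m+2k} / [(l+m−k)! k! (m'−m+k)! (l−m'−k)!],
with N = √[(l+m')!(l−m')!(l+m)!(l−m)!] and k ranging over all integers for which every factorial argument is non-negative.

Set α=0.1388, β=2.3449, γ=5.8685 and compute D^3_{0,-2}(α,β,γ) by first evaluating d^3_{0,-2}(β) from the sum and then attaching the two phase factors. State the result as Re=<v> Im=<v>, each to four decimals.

Re=-0.3305 Im=0.3610

Split into d^3_{0,-2}(β=2.3449) × two z-phases.
With c≡cos(β/2)=0.387895 and s≡sin(β/2)=0.921704, N=[6·6·1·120]^{1/2}=65.726707
k: max(0,(-2)−(0))=0 … min(3+(-2),3−(0))=1
  k=0: (−1)^2·65.7267/(12)·0.3879^4·0.9217^2 = +0.105341
  k=1: (−1)^3·65.7267/(12)·0.3879^2·0.9217^4 = -0.594776
d^3_{0,-2}(2.3449) = +0.105341 -0.594776 = -0.489435
Attach z-rotation phases: D = e^{-i(0)(0.1388)}·(-0.489435)·e^{-i(-2)(5.8685)} = -0.330535+0.360961i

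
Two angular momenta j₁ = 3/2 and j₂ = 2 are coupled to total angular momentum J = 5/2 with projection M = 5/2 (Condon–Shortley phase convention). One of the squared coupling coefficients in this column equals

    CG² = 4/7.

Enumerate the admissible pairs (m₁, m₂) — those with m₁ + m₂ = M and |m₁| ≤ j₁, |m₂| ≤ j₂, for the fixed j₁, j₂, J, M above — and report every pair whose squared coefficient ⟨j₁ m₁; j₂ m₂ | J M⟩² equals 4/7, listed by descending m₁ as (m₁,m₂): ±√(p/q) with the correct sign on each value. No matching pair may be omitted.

Admissible pairs with m₁+m₂ = M = 5/2: (1/2,2), (3/2,1)
  (m₁,m₂)=(3/2,1): CG² = 3/7, CG = +√(3/7)
  (m₁,m₂)=(1/2,2): CG² = 4/7, CG = −√(4/7)   ← matches the target
Pairs with CG² = 4/7: (1/2,2): −√(4/7)

(1/2,2): −√(4/7)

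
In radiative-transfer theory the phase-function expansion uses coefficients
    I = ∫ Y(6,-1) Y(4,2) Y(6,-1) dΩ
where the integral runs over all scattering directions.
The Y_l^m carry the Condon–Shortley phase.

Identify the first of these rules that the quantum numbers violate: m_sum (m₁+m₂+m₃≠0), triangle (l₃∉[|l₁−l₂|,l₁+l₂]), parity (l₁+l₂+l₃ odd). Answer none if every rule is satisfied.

m₁+m₂+m₃ = -1 + 2 − 1 = 0  ✓
triangle: |6−4|=2 ≤ l₃=6 ≤ 6+4=10  ✓
parity: l₁+l₂+l₃ = 16 is even  ✓

none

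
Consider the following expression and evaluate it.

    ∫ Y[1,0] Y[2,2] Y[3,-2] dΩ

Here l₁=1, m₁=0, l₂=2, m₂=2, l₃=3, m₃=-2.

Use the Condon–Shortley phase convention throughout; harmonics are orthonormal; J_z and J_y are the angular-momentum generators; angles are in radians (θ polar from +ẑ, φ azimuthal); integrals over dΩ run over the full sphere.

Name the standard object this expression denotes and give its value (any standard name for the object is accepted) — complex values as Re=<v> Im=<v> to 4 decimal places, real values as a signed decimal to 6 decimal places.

This is a Gaunt coefficient — the integral of a triple product of spherical harmonics over the sphere.
Checks pass: Σm=0; 6 even; l₃=3∈[1,3].
(2·1+1)(2·2+1)(2·3+1) = 105
Δ: 0! 2! 4! / 7! → 1/105
sum: t=0:+1/4 = 1/4
3j²(1 2 3; 0 0 0) = Δ·Π!·Σ² = 3/35  (sign -1)
sum: t=0:+1/24 = 1/24
3j²(1 2 3; 0 2 -2) = Δ·Π!·Σ² = 1/21  (sign -1)
combine: 4πI² = 105·3/35·1/21 = 3/7
take √, sign +1: I = 0.18467439

Gaunt coefficient, +0.184674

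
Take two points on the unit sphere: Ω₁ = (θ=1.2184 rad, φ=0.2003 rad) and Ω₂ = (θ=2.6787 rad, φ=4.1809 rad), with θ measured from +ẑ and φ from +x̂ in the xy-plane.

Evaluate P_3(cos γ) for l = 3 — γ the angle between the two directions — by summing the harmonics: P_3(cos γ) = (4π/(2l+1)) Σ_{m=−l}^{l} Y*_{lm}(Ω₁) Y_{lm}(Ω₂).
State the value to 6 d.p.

0.372804

Summing Y*_{l m}(θ₁,φ₁)·Y_{l m}(θ₂,φ₂) over m ∈ [−3, 3]; prefactor 4π/(2·3+1) = 1.795196:
  m=-3: Y*=0.28451 + 0.19502j  Y=0.03714 + 0.00088j  product 0.01039 + 0.00749j
  m=-2: Y*=0.28612 + 0.12117j  Y=0.08866 + 0.15933j  product 0.00606 + 0.05633j
  m=-1: Y*=-0.12020 - 0.02440j  Y=-0.21964 + 0.37359j  product 0.03552 - 0.03955j
  m=+0: Y*=-0.30968 + 0.00000j  Y=-0.33491 + 0.00000j  product 0.10372 + 0.00000j
  m=+1: Y*=0.12020 - 0.02440j  Y=0.21964 + 0.37359j  product 0.03552 + 0.03955j
  m=+2: Y*=0.28612 - 0.12117j  Y=0.08866 - 0.15933j  product 0.00606 - 0.05633j
  m=+3: Y*=-0.28451 + 0.19502j  Y=-0.03714 + 0.00088j  product 0.01039 - 0.00749j
Σ over m = 0.20767 - 0.00000j; ×(4π/7) → 0.37280 - 0.00000j. Real part: 0.372804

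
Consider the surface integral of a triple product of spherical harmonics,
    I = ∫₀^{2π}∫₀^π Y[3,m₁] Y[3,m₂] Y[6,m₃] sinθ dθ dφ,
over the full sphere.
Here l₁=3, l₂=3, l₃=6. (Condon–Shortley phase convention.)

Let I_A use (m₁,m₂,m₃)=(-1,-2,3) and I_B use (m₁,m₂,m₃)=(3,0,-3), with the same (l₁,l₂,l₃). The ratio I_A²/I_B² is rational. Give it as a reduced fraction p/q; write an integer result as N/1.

l's match ⇒ only the (l;m) 3-j factors differ between A and B.
A: triangle coeff Δ(3,3,6) = 1/12012; Σ_t [0,0]: t=0:+1/5760 = 1/5760; (3j)²=9/286 [(3 3 6; -1 -2 3)], sign=-1
B: triangle coeff Δ(3,3,6) = 1/12012; Σ_t [0,0]: t=0:+1/25920 = 1/25920; (3j)²=1/143 [(3 3 6; 3 0 -3)], sign=-1
I_A²/I_B² = (9/286)/(1/143) = 9/2

9/2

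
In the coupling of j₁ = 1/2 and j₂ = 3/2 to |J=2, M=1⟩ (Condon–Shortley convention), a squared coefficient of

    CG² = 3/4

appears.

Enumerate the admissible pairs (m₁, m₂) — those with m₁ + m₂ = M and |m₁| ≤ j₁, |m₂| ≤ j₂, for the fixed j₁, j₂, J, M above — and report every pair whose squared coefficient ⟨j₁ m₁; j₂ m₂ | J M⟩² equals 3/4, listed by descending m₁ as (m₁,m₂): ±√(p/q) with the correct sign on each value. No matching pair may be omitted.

(1/2,1/2): +√(3/4)

Admissible pairs with m₁+m₂ = M = 1: (-1/2,3/2), (1/2,1/2)
  (m₁,m₂)=(1/2,1/2): CG² = 3/4, CG = +√(3/4)   ← matches the target
  (m₁,m₂)=(-1/2,3/2): CG² = 1/4, CG = +√(1/4)
Pairs with CG² = 3/4: (1/2,1/2): +√(3/4)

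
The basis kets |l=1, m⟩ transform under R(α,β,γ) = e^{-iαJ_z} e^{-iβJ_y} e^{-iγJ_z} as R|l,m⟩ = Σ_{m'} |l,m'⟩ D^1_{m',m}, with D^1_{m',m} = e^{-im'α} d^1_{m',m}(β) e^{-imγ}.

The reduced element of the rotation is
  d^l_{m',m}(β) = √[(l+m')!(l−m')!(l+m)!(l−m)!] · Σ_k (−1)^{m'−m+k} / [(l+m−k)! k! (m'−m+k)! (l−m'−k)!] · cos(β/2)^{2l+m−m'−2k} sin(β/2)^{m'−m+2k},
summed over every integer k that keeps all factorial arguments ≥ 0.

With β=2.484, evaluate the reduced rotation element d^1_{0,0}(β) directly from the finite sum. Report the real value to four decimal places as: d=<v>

d=-0.7915

d^1_{0,0}(β=2.4840) via the finite sum:
Half-angle: c=0.322904, s=0.946432. N=√(1·1·1·1)=1.000000
k∈{0,1} keeps every argument non-negative
  k=0: (−1)^0·1.0000/(1)·0.3229^2·0.9464^0 = +0.104267
  k=1: (−1)^1·1.0000/(1)·0.3229^0·0.9464^2 = -0.895733
d^1_{0,0}(2.4840) = +0.104267 -0.895733 = -0.791466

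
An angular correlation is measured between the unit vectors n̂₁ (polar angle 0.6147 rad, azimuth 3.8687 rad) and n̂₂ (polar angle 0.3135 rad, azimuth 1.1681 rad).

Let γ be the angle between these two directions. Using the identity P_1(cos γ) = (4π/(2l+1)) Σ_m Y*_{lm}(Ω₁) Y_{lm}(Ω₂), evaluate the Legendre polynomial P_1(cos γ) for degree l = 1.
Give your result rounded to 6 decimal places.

0.616291

Expand P_1 via completeness: Σ_{m} conj(Y_{1,m}) at Ω₁ times Y_{1,m} at Ω₂ —
  m=-1: (-0.148861-0.132444i) × (+0.041756-0.098024i) = -0.019199+0.009062i  (running Σ = -0.019199+0.009062i)
  m=0: (+0.399162-0.000000i) × (+0.464788+0.000000i) = +0.185526+0.000000i  (running Σ = +0.166327+0.009062i)
  m=1: (+0.148861-0.132444i) × (-0.041756-0.098024i) = -0.019199-0.009062i  (running Σ = +0.147129+0.000000i)
Accumulated sum +0.147129+0.000000i; after 4π/(2l+1) scaling, +0.616291+0.000000i ⇒ P_1 = 0.616291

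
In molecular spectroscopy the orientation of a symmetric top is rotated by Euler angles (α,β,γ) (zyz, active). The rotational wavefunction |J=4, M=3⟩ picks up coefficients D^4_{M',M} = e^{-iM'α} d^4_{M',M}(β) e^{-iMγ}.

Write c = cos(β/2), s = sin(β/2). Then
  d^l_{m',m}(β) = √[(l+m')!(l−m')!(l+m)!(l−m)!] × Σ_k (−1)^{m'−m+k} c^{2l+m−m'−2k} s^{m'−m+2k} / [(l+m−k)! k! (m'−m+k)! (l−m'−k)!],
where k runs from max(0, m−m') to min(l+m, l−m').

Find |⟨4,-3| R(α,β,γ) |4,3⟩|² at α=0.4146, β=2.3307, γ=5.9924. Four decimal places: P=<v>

Split into d^4_{-3,3}(β=2.3307) × two z-phases.
With c≡cos(β/2)=0.394429 and s≡sin(β/2)=0.918926, N=[1·5040·5040·1]^{1/2}=5040.000000
k∈{6,7} keeps every argument non-negative
  k=6: (−1)^0·5040.0000/(720)·0.3944^2·0.9189^6 = +0.655722
  k=7: (−1)^1·5040.0000/(5040)·0.3944^0·0.9189^8 = -0.508447
d^4_{-3,3}(2.3307) = +0.655722 -0.508447 = +0.147275
|D^4_{-3,3}|² = |d^4_{-3,3}(β)|² = (+0.147275)² = 0.021690 (the z-rotation phases have unit modulus)

P=0.0217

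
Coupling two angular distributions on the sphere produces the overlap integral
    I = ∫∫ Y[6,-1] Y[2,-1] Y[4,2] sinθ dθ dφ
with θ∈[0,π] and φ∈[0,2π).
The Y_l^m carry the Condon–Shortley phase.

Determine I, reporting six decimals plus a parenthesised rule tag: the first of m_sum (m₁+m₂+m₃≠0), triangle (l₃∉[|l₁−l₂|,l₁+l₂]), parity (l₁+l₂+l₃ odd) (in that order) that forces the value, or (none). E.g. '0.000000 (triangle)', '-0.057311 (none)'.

-0.133065 (none)

m-sum 0 ✓  L=12 even ✓  4≤4≤8 ✓
Π(2lᵢ+1) = 13×5×9 = 585
triangle coeff Δ(6,2,4) = 1/6435
Σ_t [2,2]: t=2:+1/2304 = 1/2304
(3j)²=5/143 [(6 2 4; 0 0 0)], sign=+1
Σ_t [1,1]: t=1:−1/8640 = -1/8640
(3j)²=14/1287 [(6 2 4; -1 -1 2)], sign=-1
⇒ 4πI² = 350/1573
I = (-1)√(350/1573/(4π)) = -0.13306527
No selection rule forces the value: the integral is nonzero (none).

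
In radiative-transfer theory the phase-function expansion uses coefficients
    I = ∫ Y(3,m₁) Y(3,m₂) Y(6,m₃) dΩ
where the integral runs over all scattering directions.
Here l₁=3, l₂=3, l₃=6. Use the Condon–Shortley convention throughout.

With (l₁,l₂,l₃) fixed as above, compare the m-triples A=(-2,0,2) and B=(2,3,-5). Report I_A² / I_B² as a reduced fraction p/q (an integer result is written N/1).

l's match ⇒ only the (l;m) 3-j factors differ between A and B.
A: triangle coeff Δ(3,3,6) = 1/12012; Σ_t [0,0]: t=0:+1/4320 = 1/4320; (3j)²=8/429 [(3 3 6; -2 0 2)], sign=+1
B: triangle coeff Δ(3,3,6) = 1/12012; Σ_t [0,0]: t=0:+1/86400 = 1/86400; (3j)²=1/26 [(3 3 6; 2 3 -5)], sign=-1
I_A²/I_B² = (8/429)/(1/26) = 16/33

16/33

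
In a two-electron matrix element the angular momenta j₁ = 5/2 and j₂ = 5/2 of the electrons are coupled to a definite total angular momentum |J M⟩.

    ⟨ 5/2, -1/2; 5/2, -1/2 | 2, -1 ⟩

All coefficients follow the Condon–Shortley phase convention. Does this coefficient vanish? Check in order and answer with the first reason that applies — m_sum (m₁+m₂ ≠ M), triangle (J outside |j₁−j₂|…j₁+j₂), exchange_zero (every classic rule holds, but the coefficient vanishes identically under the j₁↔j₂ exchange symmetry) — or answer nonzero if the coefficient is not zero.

m-sum: m₁+m₂ = -1/2+(-1/2) = -1, M = -1  ✓
triangle: |j₁−j₂| = 0 ≤ J = 2 ≤ j₁+j₂ = 5  ✓
exchange: j₁=j₂ and m₁=m₂, and (−1)^(j₁+j₂−J) = (−1)^3 = −1 forces ⟨j₁m₁;j₂m₂|JM⟩ = −⟨j₂m₂;j₁m₁|JM⟩ = −⟨j₁m₁;j₂m₂|JM⟩ ⇒ the coefficient vanishes identically
Racah sum check: Σ_k collapses to 0 ⇒ CG = 0

exchange_zero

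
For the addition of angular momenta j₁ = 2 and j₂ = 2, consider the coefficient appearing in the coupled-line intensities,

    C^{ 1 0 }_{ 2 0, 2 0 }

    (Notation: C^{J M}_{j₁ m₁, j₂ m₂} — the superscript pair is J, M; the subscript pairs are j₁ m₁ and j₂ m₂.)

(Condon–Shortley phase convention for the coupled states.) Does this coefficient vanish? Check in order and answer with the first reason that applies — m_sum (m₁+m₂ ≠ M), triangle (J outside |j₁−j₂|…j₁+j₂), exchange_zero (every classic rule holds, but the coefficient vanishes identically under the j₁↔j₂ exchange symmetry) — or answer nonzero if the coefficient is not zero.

exchange_zero

m-sum: m₁+m₂ = 0+0 = 0, M = 0  ✓
triangle: |j₁−j₂| = 0 ≤ J = 1 ≤ j₁+j₂ = 4  ✓
exchange: j₁=j₂ and m₁=m₂, and (−1)^(j₁+j₂−J) = (−1)^3 = −1 forces ⟨j₁m₁;j₂m₂|JM⟩ = −⟨j₂m₂;j₁m₁|JM⟩ = −⟨j₁m₁;j₂m₂|JM⟩ ⇒ the coefficient vanishes identically
Racah sum check: Σ_k collapses to 0 ⇒ CG = 0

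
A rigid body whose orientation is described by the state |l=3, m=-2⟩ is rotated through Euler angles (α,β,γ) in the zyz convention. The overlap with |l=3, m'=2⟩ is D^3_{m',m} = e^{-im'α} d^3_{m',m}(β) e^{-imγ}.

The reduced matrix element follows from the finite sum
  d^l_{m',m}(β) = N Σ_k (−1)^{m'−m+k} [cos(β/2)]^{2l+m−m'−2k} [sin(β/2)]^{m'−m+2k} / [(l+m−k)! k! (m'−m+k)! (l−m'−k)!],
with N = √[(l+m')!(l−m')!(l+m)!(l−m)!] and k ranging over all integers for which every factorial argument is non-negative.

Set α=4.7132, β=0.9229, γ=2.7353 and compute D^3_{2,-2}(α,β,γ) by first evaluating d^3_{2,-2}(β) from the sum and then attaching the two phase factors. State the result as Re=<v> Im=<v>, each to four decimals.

Split into d^3_{2,-2}(β=0.9229) × two z-phases.
c=cos(0.922900/2)=0.895408, s=sin(0.922900/2)=0.445247; N=√[120·1·1·120]=120.000000
Admissible k: 0..1 (factorial args all ≥0)
  k=0: (−1)^4·120.0000/(24)·0.8954^2·0.4452^4 = +0.157549
  k=1: (−1)^5·120.0000/(120)·0.8954^0·0.4452^6 = -0.007791
d^3_{2,-2}(0.9229) = +0.157549 -0.007791 = +0.149758
Attach z-rotation phases: D = e^{-i(2)(4.7132)}·(+0.149758)·e^{-i(-2)(2.7353)} = -0.102800+0.108901i

Re=-0.1028 Im=0.1089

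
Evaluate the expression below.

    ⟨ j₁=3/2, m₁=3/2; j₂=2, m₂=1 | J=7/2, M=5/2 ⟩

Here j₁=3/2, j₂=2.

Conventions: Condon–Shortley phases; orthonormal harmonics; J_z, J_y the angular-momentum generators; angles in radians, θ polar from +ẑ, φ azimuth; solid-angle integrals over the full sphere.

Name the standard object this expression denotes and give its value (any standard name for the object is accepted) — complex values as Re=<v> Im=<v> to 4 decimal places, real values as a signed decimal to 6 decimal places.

Clebsch–Gordan coefficient, +√(4/7) ≈ +0.755929

This is a Clebsch–Gordan (vector-coupling) coefficient.
√[8·0!3!4!/8! · 3!0!3!1!6!1!] = √(5184/7)
  +(−1)^0/∏(0,0,0,3,3,1)! = 1/36  (running 1/36)
⟨..|..⟩ = √(5184/7)·(1/36) = +0.755929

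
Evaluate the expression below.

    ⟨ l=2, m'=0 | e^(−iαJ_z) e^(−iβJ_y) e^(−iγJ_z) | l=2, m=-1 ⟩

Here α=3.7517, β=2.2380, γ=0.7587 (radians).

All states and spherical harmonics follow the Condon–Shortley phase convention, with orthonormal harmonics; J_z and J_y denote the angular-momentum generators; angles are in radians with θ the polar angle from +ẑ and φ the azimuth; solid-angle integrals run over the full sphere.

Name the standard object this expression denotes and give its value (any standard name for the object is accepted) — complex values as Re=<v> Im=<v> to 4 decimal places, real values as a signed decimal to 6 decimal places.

This is a Wigner D-matrix element — the rotation-matrix element ⟨l m'| R(α,β,γ) |l m⟩ in the angular-momentum basis.
Split into d^2_{0,-1}(β=2.2380) × two z-phases.
Half-angle: c=0.436582, s=0.899664. N=√(2·2·1·6)=4.898979
k: max(0,(-1)−(0))=0 … min(2+(-1),2−(0))=1
  k=0: (−1)^1·4.8990/(2)·0.4366^3·0.8997^1 = -0.183381
  k=1: (−1)^2·4.8990/(2)·0.4366^1·0.8997^3 = +0.778723
d^2_{0,-1}(2.2380) = -0.183381 +0.778723 = +0.595342
Attach z-rotation phases: D = e^{-i(0)(3.7517)}·(+0.595342)·e^{-i(-1)(0.7587)} = +0.432058+0.409583i

Wigner D-matrix element, Re=0.4321 Im=0.4096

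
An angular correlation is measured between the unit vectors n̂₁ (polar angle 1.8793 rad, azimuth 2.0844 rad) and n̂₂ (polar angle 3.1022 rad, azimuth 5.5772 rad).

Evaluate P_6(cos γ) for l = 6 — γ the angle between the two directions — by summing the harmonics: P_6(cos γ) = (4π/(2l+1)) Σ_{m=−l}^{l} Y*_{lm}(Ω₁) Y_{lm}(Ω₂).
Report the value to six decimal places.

Expand P_6 via completeness: Σ_{m} conj(Y_{6,m}) at Ω₁ times Y_{6,m} at Ω₂ —
  m=-6: (0.360763, -0.021661) × (-0.000000, -0.000000) = (-0.000000, -0.000000)  (running Σ = (-0.000000, -0.000000))
  m=-5: (0.216499, 0.335126) × (0.000000, 0.000000) = (0.000000, 0.000000)  (running Σ = (0.000000, 0.000000))
  m=-4: (-0.001931, 0.003677) × (-0.000008, 0.000003) = (0.000000, -0.000000)  (running Σ = (0.000000, 0.000000))
  m=-3: (0.339576, -0.010185) × (0.000165, -0.000271) = (0.000053, -0.000094)  (running Σ = (0.000053, -0.000094))
  m=-2: (0.057956, 0.095904) × (0.001272, 0.007944) = (-0.000688, 0.000582)  (running Σ = (-0.000635, 0.000489))
  m=-1: (0.147254, -0.261042) × (-0.098007, -0.083558) = (-0.036244, 0.013280)  (running Σ = (-0.036879, 0.013768))
  m=0: (0.138831, -0.000000) × (1.000601, 0.000000) = (0.138914, 0.000000)  (running Σ = (0.102035, 0.013768))
  m=1: (-0.147254, -0.261042) × (0.098007, -0.083558) = (-0.036244, -0.013280)  (running Σ = (0.065791, 0.000489))
  m=2: (0.057956, -0.095904) × (0.001272, -0.007944) = (-0.000688, -0.000582)  (running Σ = (0.065103, -0.000094))
  m=3: (-0.339576, -0.010185) × (-0.000165, -0.000271) = (0.000053, 0.000094)  (running Σ = (0.065156, 0.000000))
  m=4: (-0.001931, -0.003677) × (-0.000008, -0.000003) = (0.000000, 0.000000)  (running Σ = (0.065156, 0.000000))
  m=5: (-0.216499, 0.335126) × (-0.000000, 0.000000) = (0.000000, -0.000000)  (running Σ = (0.065156, -0.000000))
  m=6: (0.360763, 0.021661) × (-0.000000, 0.000000) = (-0.000000, 0.000000)  (running Σ = (0.065156, 0.000000))
Σ over m = (0.065156, 0.000000); ×(4π/13) → (0.062983, 0.000000). Real part: 0.062983

0.062983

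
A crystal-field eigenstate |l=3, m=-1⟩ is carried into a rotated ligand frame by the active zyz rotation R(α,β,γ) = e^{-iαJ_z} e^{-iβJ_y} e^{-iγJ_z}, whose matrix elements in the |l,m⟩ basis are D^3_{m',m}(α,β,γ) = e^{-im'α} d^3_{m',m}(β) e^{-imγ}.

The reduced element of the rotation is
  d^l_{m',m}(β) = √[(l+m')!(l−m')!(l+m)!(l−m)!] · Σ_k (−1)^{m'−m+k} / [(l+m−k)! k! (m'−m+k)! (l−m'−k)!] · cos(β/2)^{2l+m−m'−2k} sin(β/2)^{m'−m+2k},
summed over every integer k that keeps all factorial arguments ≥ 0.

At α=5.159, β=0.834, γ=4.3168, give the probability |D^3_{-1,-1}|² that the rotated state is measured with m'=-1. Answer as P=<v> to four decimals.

P=0.0392

First d^3_{-1,-1}(β=0.8340), then the phase factors e^{-i(-1)α} and e^{-i(-1)γ}:
With c≡cos(β/2)=0.914308 and s≡sin(β/2)=0.405019, N=[2·24·2·24]^{1/2}=48.000000
Admissible k: 0..2 (factorial args all ≥0)
  k=0: (−1)^0·48.0000/(48)·0.9143^6·0.4050^0 = +0.584192
  k=1: (−1)^1·48.0000/(6)·0.9143^4·0.4050^2 = -0.917090
  k=2: (−1)^2·48.0000/(8)·0.9143^2·0.4050^4 = +0.134971
d^3_{-1,-1}(0.8340) = +0.584192 -0.917090 +0.134971 = -0.197927
|D^3_{-1,-1}|² = |d^3_{-1,-1}(β)|² = (-0.197927)² = 0.039175 (the z-rotation phases have unit modulus)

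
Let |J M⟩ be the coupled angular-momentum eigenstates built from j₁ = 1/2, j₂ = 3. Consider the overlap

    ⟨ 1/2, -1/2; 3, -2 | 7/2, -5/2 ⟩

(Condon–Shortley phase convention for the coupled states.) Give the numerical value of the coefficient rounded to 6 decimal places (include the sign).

√[8·0!1!6!/8! · 0!1!1!5!1!6!] = √(86400/7)
  +(−1)^0/∏(0,0,1,1,0,5)! = 1/120  (running 1/120)
⟨..|..⟩ = √(86400/7)·(1/120) = +0.925820

+√(6/7) ≈ +0.925820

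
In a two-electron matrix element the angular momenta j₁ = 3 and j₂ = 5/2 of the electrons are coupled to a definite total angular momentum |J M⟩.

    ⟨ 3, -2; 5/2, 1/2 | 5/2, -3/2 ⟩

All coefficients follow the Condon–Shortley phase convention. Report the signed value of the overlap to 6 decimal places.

√[6·3!3!2!/9! · 1!5!3!2!1!4!] = √(288/7)
  +(−1)^2/∏(2,1,3,1,0,1)! = 1/12  (running 1/12)
  +(−1)^3/∏(3,0,2,0,1,2)! = -1/24  (running 1/24)
⟨..|..⟩ = √(288/7)·(1/24) = +0.267261

+0.267261  (= +√(1/14))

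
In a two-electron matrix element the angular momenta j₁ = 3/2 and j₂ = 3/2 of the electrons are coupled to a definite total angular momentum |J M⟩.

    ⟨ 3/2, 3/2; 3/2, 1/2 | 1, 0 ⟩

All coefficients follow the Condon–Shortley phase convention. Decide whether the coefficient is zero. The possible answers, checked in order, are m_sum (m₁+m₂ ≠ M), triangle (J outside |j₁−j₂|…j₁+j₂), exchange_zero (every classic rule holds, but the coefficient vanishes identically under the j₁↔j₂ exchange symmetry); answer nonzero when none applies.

m-sum: m₁+m₂ = 3/2+1/2 = 2, M = 0  ✗ ⇒ coefficient is 0

m_sum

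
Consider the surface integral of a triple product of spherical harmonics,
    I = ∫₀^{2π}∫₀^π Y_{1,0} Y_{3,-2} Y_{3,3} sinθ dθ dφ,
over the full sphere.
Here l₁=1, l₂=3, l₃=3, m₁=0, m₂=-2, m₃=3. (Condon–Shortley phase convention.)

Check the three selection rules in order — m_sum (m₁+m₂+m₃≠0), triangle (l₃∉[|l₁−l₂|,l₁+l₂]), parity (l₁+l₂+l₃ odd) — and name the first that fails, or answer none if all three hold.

m₁+m₂+m₃ = 0 − 2 + 3 = 1  ✗
triangle: |1−3|=2 ≤ l₃=3 ≤ 1+3=4
parity: l₁+l₂+l₃ = 7 is odd

m_sum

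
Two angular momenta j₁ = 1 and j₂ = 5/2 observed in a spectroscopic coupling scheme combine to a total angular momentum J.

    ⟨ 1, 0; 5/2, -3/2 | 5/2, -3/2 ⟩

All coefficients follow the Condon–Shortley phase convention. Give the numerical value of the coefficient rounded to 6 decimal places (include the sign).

+0.507093  (= +√(9/35))

√[6·1!1!4!/7! · 1!1!1!4!1!4!] = √(576/35)
  +(−1)^0/∏(0,1,1,1,0,3)! = 1/6  (running 1/6)
  +(−1)^1/∏(1,0,0,0,1,4)! = -1/24  (running 1/8)
⟨..|..⟩ = √(576/35)·(1/8) = +0.507093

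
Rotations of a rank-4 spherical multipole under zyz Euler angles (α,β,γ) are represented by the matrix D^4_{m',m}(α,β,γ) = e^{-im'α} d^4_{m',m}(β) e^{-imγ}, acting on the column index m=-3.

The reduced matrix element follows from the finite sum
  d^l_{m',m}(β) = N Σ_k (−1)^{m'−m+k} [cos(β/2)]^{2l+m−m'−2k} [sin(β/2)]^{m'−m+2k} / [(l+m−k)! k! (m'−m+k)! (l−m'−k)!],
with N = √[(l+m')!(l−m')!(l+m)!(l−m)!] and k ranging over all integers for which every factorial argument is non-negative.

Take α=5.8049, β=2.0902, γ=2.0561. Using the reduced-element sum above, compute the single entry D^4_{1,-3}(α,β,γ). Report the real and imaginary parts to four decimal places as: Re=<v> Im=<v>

First d^4_{1,-3}(β=2.0902), then the phase factors e^{-i(1)α} and e^{-i(-3)γ}:
c=cos(2.090200/2)=0.501815, s=sin(2.090200/2)=0.864975; N=√[120·6·1·5040]=1904.940944
The bounds max(0,m−m')=0 and min(l+m,l−m')=1 give 2 terms
  k=0: (−1)^4·1904.9409/(144)·0.5018^4·0.8650^4 = +0.469579
  k=1: (−1)^5·1904.9409/(240)·0.5018^2·0.8650^6 = -0.837103
d^4_{1,-3}(2.0902) = +0.469579 -0.837103 = -0.367524
D = (+0.887785+0.460258i)·(-0.367524)·(+0.993408-0.114633i) = -0.343522-0.130638i

Re=-0.3435 Im=-0.1306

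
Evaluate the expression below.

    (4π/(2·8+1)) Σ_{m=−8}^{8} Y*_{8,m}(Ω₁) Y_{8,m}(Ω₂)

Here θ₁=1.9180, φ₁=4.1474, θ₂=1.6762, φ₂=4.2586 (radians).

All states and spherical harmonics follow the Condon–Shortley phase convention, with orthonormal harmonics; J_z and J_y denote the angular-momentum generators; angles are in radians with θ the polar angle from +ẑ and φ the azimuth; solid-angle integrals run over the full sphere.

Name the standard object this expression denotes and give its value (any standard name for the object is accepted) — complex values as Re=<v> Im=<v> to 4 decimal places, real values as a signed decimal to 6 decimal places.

This sum is the spherical-harmonic addition theorem: it equals the Legendre polynomial P_l(cos γ) of the angle γ between the two directions.
Term-by-term m-sum for l=8 (normalisation 4π/17 = 0.739198):
  [-8]  conj(Y_{8,-8})(Ω₁) = (-0.060270, 0.309249) ; Y_{8,-8}(Ω₂) = (-0.435273, -0.231454) ; Δ = (0.097811, -0.120658)
  [-7]  conj(Y_{8,-7})(Ω₁) = (0.331353, 0.313340) ; Y_{8,-7}(Ω₂) = (0.007286, -0.208495) ; Δ = (0.067744, -0.066803)
  [-6]  conj(Y_{8,-6})(Ω₁) = (0.185837, -0.047124) ; Y_{8,-6}(Ω₂) = (-0.277364, 0.123483) ; Δ = (-0.045726, 0.036018)
  [-5]  conj(Y_{8,-5})(Ω₁) = (-0.080016, 0.244193) ; Y_{8,-5}(Ω₂) = (-0.180626, -0.151569) ; Δ = (0.051465, -0.031980)
  [-4]  conj(Y_{8,-4})(Ω₁) = (0.191562, 0.232500) ; Y_{8,-4}(Ω₂) = (-0.057645, 0.231187) ; Δ = (-0.064794, 0.030884)
  [-3]  conj(Y_{8,-3})(Ω₁) = (-0.125663, 0.015684) ; Y_{8,-3}(Ω₂) = (-0.240181, 0.051050) ; Δ = (0.029381, -0.010182)
  [-2]  conj(Y_{8,-2})(Ω₁) = (-0.136997, 0.290382) ; Y_{8,-2}(Ω₂) = (0.128051, 0.163900) ; Δ = (-0.065136, 0.014730)
  [-1]  conj(Y_{8,-1})(Ω₁) = (-0.036097, -0.056942) ; Y_{8,-1}(Ω₂) = (-0.109132, 0.223752) ; Δ = (0.016680, -0.001863)
  [+0]  conj(Y_{8,0})(Ω₁) = (-0.322336, -0.000000) ; Y_{8,0}(Ω₂) = (0.198874, 0.000000) ; Δ = (-0.064104, -0.000000)
  [+1]  conj(Y_{8,1})(Ω₁) = (0.036097, -0.056942) ; Y_{8,1}(Ω₂) = (0.109132, 0.223752) ; Δ = (0.016680, 0.001863)
  [+2]  conj(Y_{8,2})(Ω₁) = (-0.136997, -0.290382) ; Y_{8,2}(Ω₂) = (0.128051, -0.163900) ; Δ = (-0.065136, -0.014730)
  [+3]  conj(Y_{8,3})(Ω₁) = (0.125663, 0.015684) ; Y_{8,3}(Ω₂) = (0.240181, 0.051050) ; Δ = (0.029381, 0.010182)
  [+4]  conj(Y_{8,4})(Ω₁) = (0.191562, -0.232500) ; Y_{8,4}(Ω₂) = (-0.057645, -0.231187) ; Δ = (-0.064794, -0.030884)
  [+5]  conj(Y_{8,5})(Ω₁) = (0.080016, 0.244193) ; Y_{8,5}(Ω₂) = (0.180626, -0.151569) ; Δ = (0.051465, 0.031980)
  [+6]  conj(Y_{8,6})(Ω₁) = (0.185837, 0.047124) ; Y_{8,6}(Ω₂) = (-0.277364, -0.123483) ; Δ = (-0.045726, -0.036018)
  [+7]  conj(Y_{8,7})(Ω₁) = (-0.331353, 0.313340) ; Y_{8,7}(Ω₂) = (-0.007286, -0.208495) ; Δ = (0.067744, 0.066803)
  [+8]  conj(Y_{8,8})(Ω₁) = (-0.060270, -0.309249) ; Y_{8,8}(Ω₂) = (-0.435273, 0.231454) ; Δ = (0.097811, 0.120658)
Accumulated sum (0.110747, -0.000000); after 4π/(2l+1) scaling, (0.081864, -0.000000) ⇒ P_8 = 0.081864

Legendre polynomial (addition theorem), +0.081864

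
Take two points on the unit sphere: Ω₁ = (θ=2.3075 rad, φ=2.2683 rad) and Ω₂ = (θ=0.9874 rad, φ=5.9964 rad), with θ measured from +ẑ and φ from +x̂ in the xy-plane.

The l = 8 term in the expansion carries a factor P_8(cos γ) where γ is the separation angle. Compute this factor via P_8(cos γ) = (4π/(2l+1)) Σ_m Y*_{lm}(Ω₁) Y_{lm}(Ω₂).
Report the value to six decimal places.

Expand P_8 via completeness: Σ_{m} conj(Y_{8,m}) at Ω₁ times Y_{8,m} at Ω₂ —
  m=-8: (+0.035617-0.030193i) × (-0.080323+0.090940i) = -0.000115+0.005664i  (running Σ = -0.000115+0.005664i)
  m=-7: (+0.166966+0.028684i) × (-0.135487+0.290274i) = -0.030948+0.044580i  (running Σ = -0.031063+0.050244i)
  m=-6: (+0.180510+0.309949i) × (-0.067482+0.446754i) = -0.150652+0.059728i  (running Σ = -0.181716+0.109972i)
  m=-5: (-0.155715+0.432040i) × (+0.038403+0.278825i) = -0.126444-0.026826i  (running Σ = -0.308159+0.083146i)
  m=-4: (-0.239700+0.087926i) × (-0.061024-0.135318i) = +0.026525+0.027070i  (running Σ = -0.281634+0.110216i)
  m=-3: (+0.163293+0.093867i) × (-0.236875-0.275342i) = -0.012834-0.067196i  (running Σ = -0.294468+0.043020i)
  m=-2: (+0.064640+0.363917i) × (-0.029836-0.019275i) = +0.005086-0.012104i  (running Σ = -0.289382+0.030916i)
  m=-1: (+0.014518-0.017324i) × (+0.327527+0.096593i) = +0.006428-0.004272i  (running Σ = -0.282954+0.026644i)
  m=0: (+0.369276-0.000000i) × (+0.088147+0.000000i) = +0.032551+0.000000i  (running Σ = -0.250403+0.026644i)
  m=1: (-0.014518-0.017324i) × (-0.327527+0.096593i) = +0.006428+0.004272i  (running Σ = -0.243975+0.030916i)
  m=2: (+0.064640-0.363917i) × (-0.029836+0.019275i) = +0.005086+0.012104i  (running Σ = -0.238889+0.043020i)
  m=3: (-0.163293+0.093867i) × (+0.236875-0.275342i) = -0.012834+0.067196i  (running Σ = -0.251724+0.110216i)
  m=4: (-0.239700-0.087926i) × (-0.061024+0.135318i) = +0.026525-0.027070i  (running Σ = -0.225198+0.083146i)
  m=5: (+0.155715+0.432040i) × (-0.038403+0.278825i) = -0.126444+0.026826i  (running Σ = -0.351642+0.109972i)
  m=6: (+0.180510-0.309949i) × (-0.067482-0.446754i) = -0.150652-0.059728i  (running Σ = -0.502294+0.050244i)
  m=7: (-0.166966+0.028684i) × (+0.135487+0.290274i) = -0.030948-0.044580i  (running Σ = -0.533242+0.005664i)
  m=8: (+0.035617+0.030193i) × (-0.080323-0.090940i) = -0.000115-0.005664i  (running Σ = -0.533357-0.000000i)
Total Σ_m = -0.533357-0.000000i. Multiply by 0.739198: -0.394257-0.000000i. P_8(cos γ) = -0.394257

-0.394257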